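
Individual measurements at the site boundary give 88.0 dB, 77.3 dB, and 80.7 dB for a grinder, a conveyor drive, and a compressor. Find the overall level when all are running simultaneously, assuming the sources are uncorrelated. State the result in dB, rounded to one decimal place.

89.0 dB

Incoherent sources combine by intensity addition: L_total = 10·log₁₀(Σ 10^(L_i/10)).
Σ 10^(L/10) = 10^(88.0/10) + 10^(77.3/10) + 10^(80.7/10) = 8.022e+08.
L_total = 10·log₁₀(8.022e+08) = 89.04 dB.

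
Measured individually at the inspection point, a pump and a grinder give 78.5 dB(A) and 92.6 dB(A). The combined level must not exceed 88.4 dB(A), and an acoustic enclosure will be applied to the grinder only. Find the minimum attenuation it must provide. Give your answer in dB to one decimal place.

4.7 dB

Everything except the grinder sums to 10^(78.5/10) = 7.079e+07 in linear terms, 78.50 dB(A).
The limit corresponds to 10^(88.4/10) = 6.918e+08; subtracting the fixed part leaves 6.210e+08 for the grinder, i.e. 87.93 dB(A).
So the grinder must be reduced from 92.6 to 87.93 dB(A): IL = 4.67 dB.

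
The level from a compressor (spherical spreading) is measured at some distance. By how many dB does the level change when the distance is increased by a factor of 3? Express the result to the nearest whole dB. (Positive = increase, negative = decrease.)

Point-source spreading: ΔL = −20·log₁₀(r₂/r₁).
ΔL = −20·log₁₀(3) = -9.54 dB.

-10 dB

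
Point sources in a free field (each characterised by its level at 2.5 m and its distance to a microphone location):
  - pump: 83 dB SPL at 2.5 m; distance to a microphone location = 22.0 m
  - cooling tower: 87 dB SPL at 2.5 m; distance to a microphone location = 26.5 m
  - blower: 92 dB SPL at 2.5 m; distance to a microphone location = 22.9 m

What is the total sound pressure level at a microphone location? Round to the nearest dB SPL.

74 dB SPL

Apply inverse-square spreading to bring every level to the receiver, then sum 10^(L/10).
pump: 83 − 20·log₁₀(22.0/2.5) = 83 − 18.89 = 64.11 dB SPL.
cooling tower: 87 − 20·log₁₀(26.5/2.5) = 87 − 20.51 = 66.49 dB SPL.
blower: 92 − 20·log₁₀(22.9/2.5) = 92 − 19.24 = 72.76 dB SPL.
Σ 10^(L/10) = 2.593e+07 → L_total = 10·log₁₀(2.593e+07) = 74.14 dB SPL.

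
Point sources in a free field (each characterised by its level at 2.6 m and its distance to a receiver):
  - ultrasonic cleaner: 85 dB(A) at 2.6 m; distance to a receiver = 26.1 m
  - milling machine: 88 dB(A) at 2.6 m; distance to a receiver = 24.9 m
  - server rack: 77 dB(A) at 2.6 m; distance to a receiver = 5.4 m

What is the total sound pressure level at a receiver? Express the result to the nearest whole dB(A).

73 dB(A)

Propagate each source to the receiver with L = L_ref − 20·log₁₀(r/r_ref), then add intensities.
ultrasonic cleaner: 85 − 20·log₁₀(26.1/2.6) = 85 − 20.03 = 64.97 dB(A).
milling machine: 88 − 20·log₁₀(24.9/2.6) = 88 − 19.62 = 68.38 dB(A).
server rack: 77 − 20·log₁₀(5.4/2.6) = 77 − 6.35 = 70.65 dB(A).
Σ 10^(L/10) = 2.164e+07 → L_total = 10·log₁₀(2.164e+07) = 73.35 dB(A).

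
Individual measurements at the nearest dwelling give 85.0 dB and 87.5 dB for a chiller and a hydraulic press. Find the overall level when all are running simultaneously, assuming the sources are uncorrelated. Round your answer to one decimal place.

Incoherent sources combine by intensity addition: L_total = 10·log₁₀(Σ 10^(L_i/10)).
Σ 10^(L/10) = 10^(85.0/10) + 10^(87.5/10) = 8.786e+08.
L_total = 10·log₁₀(8.786e+08) = 89.44 dB.

89.4 dB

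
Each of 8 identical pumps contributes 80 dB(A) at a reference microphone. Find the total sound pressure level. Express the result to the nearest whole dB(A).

89 dB(A)

N identical incoherent sources raise the level by 10·log₁₀ N.
L_total = 80 + 10·log₁₀(8) = 80 + 9.031 = 89.03 dB(A).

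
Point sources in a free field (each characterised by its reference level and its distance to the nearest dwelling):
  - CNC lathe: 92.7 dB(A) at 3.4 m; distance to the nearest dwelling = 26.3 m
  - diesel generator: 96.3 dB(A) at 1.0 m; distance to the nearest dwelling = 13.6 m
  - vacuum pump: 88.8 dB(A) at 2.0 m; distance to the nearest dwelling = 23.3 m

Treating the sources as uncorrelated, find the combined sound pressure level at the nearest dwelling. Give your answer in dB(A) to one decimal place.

Propagate each source to the receiver with L = L_ref − 20·log₁₀(r/r_ref), then add intensities.
CNC lathe: 92.7 − 20·log₁₀(26.3/3.4) = 92.7 − 17.77 = 74.93 dB(A).
diesel generator: 96.3 − 20·log₁₀(13.6/1.0) = 96.3 − 22.67 = 73.63 dB(A).
vacuum pump: 88.8 − 20·log₁₀(23.3/2.0) = 88.8 − 21.33 = 67.47 dB(A).
Σ 10^(L/10) = 5.977e+07 → L_total = 10·log₁₀(5.977e+07) = 77.77 dB(A).

77.8 dB(A)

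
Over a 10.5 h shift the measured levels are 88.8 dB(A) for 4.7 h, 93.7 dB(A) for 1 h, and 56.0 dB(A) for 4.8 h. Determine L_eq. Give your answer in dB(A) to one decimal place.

87.5 dB(A)

The energy average is taken in the linear domain: L_eq = 10·log₁₀[(Σ tᵢ·10^(Lᵢ/10))/T], T = 10.5 h.
Σ tᵢ·10^(Lᵢ/10) = 4.7·10^(88.8/10) + 1·10^(93.7/10) + 4.8·10^(56.0/10) = 5.911e+09.
L_eq = 10·log₁₀(5.911e+09/10.5) = 87.51 dB(A).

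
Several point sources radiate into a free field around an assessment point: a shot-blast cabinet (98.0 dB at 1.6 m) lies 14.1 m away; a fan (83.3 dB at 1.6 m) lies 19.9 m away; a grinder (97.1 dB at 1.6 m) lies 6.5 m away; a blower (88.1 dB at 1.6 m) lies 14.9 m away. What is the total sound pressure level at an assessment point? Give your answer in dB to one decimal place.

Apply inverse-square spreading to bring every level to the receiver, then sum 10^(L/10).
shot-blast cabinet: 98.0 − 20·log₁₀(14.1/1.6) = 98.0 − 18.90 = 79.10 dB.
fan: 83.3 − 20·log₁₀(19.9/1.6) = 83.3 − 21.89 = 61.41 dB.
grinder: 97.1 − 20·log₁₀(6.5/1.6) = 97.1 − 12.18 = 84.92 dB.
blower: 88.1 − 20·log₁₀(14.9/1.6) = 88.1 − 19.38 = 68.72 dB.
Σ 10^(L/10) = 4.008e+08 → L_total = 10·log₁₀(4.008e+08) = 86.03 dB.

86.0 dB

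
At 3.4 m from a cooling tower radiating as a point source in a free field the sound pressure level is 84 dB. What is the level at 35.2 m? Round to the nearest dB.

64 dB

For a point source, L₂ = L₁ − 20·log₁₀(r₂/r₁).
L₂ = 84 − 20·log₁₀(35.2/3.4) = 84 − 20.301 = 63.70 dB.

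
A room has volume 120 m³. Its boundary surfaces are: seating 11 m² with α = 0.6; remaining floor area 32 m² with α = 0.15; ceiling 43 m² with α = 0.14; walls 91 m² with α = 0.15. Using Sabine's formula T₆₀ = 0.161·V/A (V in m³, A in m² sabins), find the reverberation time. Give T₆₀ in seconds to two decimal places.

0.62 s

Summing Sᵢαᵢ: 11·0.6 + 32·0.15 + 43·0.14 + 91·0.15 = 31.07 m².
T₆₀ = 0.161 × 120 / 31.07 = 0.622 s.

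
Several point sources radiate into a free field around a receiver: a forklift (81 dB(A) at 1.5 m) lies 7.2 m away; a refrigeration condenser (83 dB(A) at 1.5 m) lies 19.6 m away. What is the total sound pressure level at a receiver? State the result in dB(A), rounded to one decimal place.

68.2 dB(A)

Apply inverse-square spreading to bring every level to the receiver, then sum 10^(L/10).
forklift: 81 − 20·log₁₀(7.2/1.5) = 81 − 13.62 = 67.38 dB(A).
refrigeration condenser: 83 − 20·log₁₀(19.6/1.5) = 83 − 22.32 = 60.68 dB(A).
Σ 10^(L/10) = 6.633e+06 → L_total = 10·log₁₀(6.633e+06) = 68.22 dB(A).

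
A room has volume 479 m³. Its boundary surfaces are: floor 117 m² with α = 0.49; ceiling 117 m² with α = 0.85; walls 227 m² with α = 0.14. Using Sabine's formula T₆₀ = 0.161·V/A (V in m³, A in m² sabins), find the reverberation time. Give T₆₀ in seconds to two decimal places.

0.41 s

Summing Sᵢαᵢ: 117·0.49 + 117·0.85 + 227·0.14 = 188.56 m².
T₆₀ = 0.161 × 479 / 188.56 = 0.409 s.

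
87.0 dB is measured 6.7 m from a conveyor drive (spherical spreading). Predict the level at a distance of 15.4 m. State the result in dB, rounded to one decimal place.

Point-source attenuation: ΔL = 20·log₁₀(r₂/r₁) = 20·log₁₀(15.4/6.7) = 7.229 dB.
L₂ = 87.0 − 20·log₁₀(15.4/6.7) = 87.0 − 7.229 = 79.77 dB.

79.8 dB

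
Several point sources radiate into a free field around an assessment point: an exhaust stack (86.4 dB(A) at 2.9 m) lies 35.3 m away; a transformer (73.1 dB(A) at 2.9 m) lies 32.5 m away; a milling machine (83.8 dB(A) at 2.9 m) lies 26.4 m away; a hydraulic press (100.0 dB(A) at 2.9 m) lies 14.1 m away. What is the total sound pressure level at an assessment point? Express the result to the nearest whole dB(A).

86 dB(A)

First find each source's level at the receiver (point-source: −20·log₁₀(r/r_ref)), then combine on an intensity basis.
exhaust stack: 86.4 − 20·log₁₀(35.3/2.9) = 86.4 − 21.71 = 64.69 dB(A).
transformer: 73.1 − 20·log₁₀(32.5/2.9) = 73.1 − 20.99 = 52.11 dB(A).
milling machine: 83.8 − 20·log₁₀(26.4/2.9) = 83.8 − 19.18 = 64.62 dB(A).
hydraulic press: 100.0 − 20·log₁₀(14.1/2.9) = 100.0 − 13.74 = 86.26 dB(A).
Σ 10^(L/10) = 4.290e+08 → L_total = 10·log₁₀(4.290e+08) = 86.32 dB(A).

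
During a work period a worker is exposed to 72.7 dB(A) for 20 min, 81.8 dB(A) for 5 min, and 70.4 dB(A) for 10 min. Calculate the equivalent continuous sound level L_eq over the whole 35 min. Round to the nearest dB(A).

75 dB(A)

Weight each interval's intensity by its duration and average over T = 35 min:
Σ tᵢ·10^(Lᵢ/10) = 20·10^(72.7/10) + 5·10^(81.8/10) + 10·10^(70.4/10) = 1.239e+09.
L_eq = 10·log₁₀(1.239e+09/35) = 75.49 dB(A).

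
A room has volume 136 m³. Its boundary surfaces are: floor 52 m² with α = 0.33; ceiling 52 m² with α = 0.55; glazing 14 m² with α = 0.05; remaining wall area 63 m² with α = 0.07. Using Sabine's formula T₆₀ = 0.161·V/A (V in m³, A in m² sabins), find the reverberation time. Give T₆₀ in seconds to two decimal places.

0.43 s

A = Σ Sᵢαᵢ = 52·0.33 + 52·0.55 + 14·0.05 + 63·0.07 = 50.87 m².
T₆₀ = 0.161·V/A = 0.161·136/50.87 = 0.430 s.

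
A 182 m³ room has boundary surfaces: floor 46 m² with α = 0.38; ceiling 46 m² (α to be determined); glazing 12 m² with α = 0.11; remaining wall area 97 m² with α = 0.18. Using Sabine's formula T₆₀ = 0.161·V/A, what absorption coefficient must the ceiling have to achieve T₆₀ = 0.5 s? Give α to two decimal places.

0.49

Required total absorption A = 0.161·182/0.5 = 58.60 m².
Absorption from the other surfaces = 46·0.38 + 12·0.11 + 97·0.18 = 36.26 m², so the ceiling must supply 22.34 m² over 46 m².
α = 22.34/46 = 0.486.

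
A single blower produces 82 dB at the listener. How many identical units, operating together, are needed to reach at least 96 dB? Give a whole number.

N identical sources give L₁ + 10·log₁₀ N, so require 10·log₁₀ N ≥ 96 − 82 = 14.0 dB.
N ≥ 10^(14.0/10) = 25.119, so N = 26.

26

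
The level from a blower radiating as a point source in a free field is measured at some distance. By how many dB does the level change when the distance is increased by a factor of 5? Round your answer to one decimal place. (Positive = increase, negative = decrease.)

Point-source spreading: ΔL = −20·log₁₀(r₂/r₁).
ΔL = −20·log₁₀(5) = -13.98 dB.

-14.0 dB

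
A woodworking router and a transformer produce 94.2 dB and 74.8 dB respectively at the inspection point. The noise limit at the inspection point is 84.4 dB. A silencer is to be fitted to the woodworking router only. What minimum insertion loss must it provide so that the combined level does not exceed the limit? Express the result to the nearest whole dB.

10 dB

Fixed contribution from the other source: Σ 10^(L/10) = 10^(74.8/10) = 3.020e+07 (74.80 dB).
The limit corresponds to 10^(84.4/10) = 2.754e+08; subtracting the fixed part leaves 2.452e+08 for the woodworking router, i.e. 83.90 dB.
So the woodworking router must be reduced from 94.2 to 83.90 dB: IL = 10.30 dB.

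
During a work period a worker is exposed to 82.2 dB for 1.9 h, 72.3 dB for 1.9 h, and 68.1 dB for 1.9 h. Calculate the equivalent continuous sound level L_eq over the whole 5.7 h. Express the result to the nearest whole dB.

L_eq = 10·log₁₀[(1/T)·Σ tᵢ·10^(Lᵢ/10)] with T = 5.7 h.
Σ tᵢ·10^(Lᵢ/10) = 1.9·10^(82.2/10) + 1.9·10^(72.3/10) + 1.9·10^(68.1/10) = 3.599e+08.
L_eq = 10·log₁₀(3.599e+08/5.7) = 78.00 dB.

78 dB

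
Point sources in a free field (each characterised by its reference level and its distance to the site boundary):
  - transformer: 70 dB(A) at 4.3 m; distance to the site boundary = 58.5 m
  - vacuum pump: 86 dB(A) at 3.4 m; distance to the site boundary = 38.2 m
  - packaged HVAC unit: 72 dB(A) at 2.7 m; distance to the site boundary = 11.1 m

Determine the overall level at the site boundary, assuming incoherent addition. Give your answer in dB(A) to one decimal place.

Apply inverse-square spreading to bring every level to the receiver, then sum 10^(L/10).
transformer: 70 − 20·log₁₀(58.5/4.3) = 70 − 22.67 = 47.33 dB(A).
vacuum pump: 86 − 20·log₁₀(38.2/3.4) = 86 − 21.01 = 64.99 dB(A).
packaged HVAC unit: 72 − 20·log₁₀(11.1/2.7) = 72 − 12.28 = 59.72 dB(A).
Σ 10^(L/10) = 4.146e+06 → L_total = 10·log₁₀(4.146e+06) = 66.18 dB(A).

66.2 dB(A)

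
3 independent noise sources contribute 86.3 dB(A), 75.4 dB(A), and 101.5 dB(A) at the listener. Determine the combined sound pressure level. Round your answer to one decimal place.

101.6 dB(A)

For uncorrelated sources the intensities add, so convert each level to linear form, sum, and take 10·log₁₀ of the total.
Σ 10^(L/10) = 10^(86.3/10) + 10^(75.4/10) + 10^(101.5/10) = 1.459e+10.
L_total = 10·log₁₀(1.459e+10) = 101.64 dB(A).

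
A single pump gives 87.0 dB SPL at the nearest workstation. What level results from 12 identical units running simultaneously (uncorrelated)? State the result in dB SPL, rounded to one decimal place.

97.8 dB SPL

With 12 equal, uncorrelated contributions the intensity is 12× that of one unit, giving a rise of 10·log₁₀ 12.
L_total = 87.0 + 10·log₁₀(12) = 87.0 + 10.792 = 97.79 dB SPL.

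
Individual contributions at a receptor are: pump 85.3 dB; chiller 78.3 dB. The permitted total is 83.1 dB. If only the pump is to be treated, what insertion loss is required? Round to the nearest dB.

4 dB

Everything except the pump sums to 10^(78.3/10) = 6.761e+07 in linear terms, 78.30 dB.
The limit corresponds to 10^(83.1/10) = 2.042e+08; subtracting the fixed part leaves 1.366e+08 for the pump, i.e. 81.35 dB.
Required insertion loss = 85.3 − 81.35 = 3.95 dB.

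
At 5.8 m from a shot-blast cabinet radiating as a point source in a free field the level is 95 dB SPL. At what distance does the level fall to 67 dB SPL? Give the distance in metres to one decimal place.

145.7 m

Point-source spreading drops the level by 20·log₁₀(r₂/r₁); inverting, r₂/r₁ = 10^(ΔL/20).
r₂ = 5.8·10^((95−67)/20) = 5.8·10^(28.0/20) = 145.69 m.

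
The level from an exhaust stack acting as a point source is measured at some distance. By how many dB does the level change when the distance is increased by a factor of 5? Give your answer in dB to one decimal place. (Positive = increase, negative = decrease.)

With spherical spreading the level changes by −20·log₁₀(r₂/r₁).
ΔL = −20·log₁₀(5) = -13.98 dB.

-14.0 dB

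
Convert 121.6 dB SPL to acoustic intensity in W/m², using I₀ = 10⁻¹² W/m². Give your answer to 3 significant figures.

1.45 W/m²

I = I₀·10^(L/10) = 10⁻¹² × 10^(121.6/10) = 10^(0.160).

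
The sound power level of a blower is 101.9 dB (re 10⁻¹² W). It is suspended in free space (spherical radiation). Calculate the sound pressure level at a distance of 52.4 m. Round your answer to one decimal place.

56.5 dB

The power spreads over a sphere of area 4π·r², so L_p = L_w − 10·log₁₀(4π·r²).
4π·r² = 3.45e+04 m², 10·log₁₀ of that is 45.379 dB.
L_p = 101.9 − 45.379 = 56.52 dB.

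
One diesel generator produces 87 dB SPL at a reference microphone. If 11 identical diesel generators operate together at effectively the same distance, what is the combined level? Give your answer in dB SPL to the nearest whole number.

97 dB SPL

N identical incoherent sources raise the level by 10·log₁₀ N.
L_total = 87 + 10·log₁₀(11) = 87 + 10.414 = 97.41 dB SPL.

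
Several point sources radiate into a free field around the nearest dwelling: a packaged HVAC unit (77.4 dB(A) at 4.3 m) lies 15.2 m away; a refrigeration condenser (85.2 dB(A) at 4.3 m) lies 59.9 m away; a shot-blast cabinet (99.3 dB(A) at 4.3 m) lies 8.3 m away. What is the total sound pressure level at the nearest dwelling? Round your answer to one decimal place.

93.6 dB(A)

Propagate each source to the receiver with L = L_ref − 20·log₁₀(r/r_ref), then add intensities.
packaged HVAC unit: 77.4 − 20·log₁₀(15.2/4.3) = 77.4 − 10.97 = 66.43 dB(A).
refrigeration condenser: 85.2 − 20·log₁₀(59.9/4.3) = 85.2 − 22.88 = 62.32 dB(A).
shot-blast cabinet: 99.3 − 20·log₁₀(8.3/4.3) = 99.3 − 5.71 = 93.59 dB(A).
Σ 10^(L/10) = 2.291e+09 → L_total = 10·log₁₀(2.291e+09) = 93.60 dB(A).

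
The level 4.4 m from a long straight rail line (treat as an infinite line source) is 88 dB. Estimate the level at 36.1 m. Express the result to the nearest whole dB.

For a line source, L₂ = L₁ − 10·log₁₀(r₂/r₁).
L₂ = 88 − 10·log₁₀(36.1/4.4) = 88 − 9.141 = 78.86 dB.

79 dB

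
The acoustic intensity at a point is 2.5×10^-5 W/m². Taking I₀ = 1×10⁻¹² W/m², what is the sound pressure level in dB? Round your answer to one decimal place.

L = 10·log₁₀(I/I₀) = 10·log₁₀(2.5×10^-5/10⁻¹²) = 10·log₁₀(2.5×10^7).
L = 10·(0.3979 + 7) = 73.98 dB.

74.0 dB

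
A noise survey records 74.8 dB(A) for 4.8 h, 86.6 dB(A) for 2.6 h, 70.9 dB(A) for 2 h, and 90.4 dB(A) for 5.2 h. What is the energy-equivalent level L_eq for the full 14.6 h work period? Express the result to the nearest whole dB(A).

Weight each interval's intensity by its duration and average over T = 14.6 h:
Σ tᵢ·10^(Lᵢ/10) = 4.8·10^(74.8/10) + 2.6·10^(86.6/10) + 2·10^(70.9/10) + 5.2·10^(90.4/10) = 7.060e+09.
L_eq = 10·log₁₀(7.060e+09/14.6) = 86.84 dB(A).

87 dB(A)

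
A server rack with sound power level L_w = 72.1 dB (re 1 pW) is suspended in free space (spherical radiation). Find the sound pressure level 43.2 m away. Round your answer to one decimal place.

Free-field spherical radiation: L_p = L_w − 10·log₁₀(4π·r²), r = 43.2 m.
4π·r² = 2.345e+04 m², 10·log₁₀ of that is 43.702 dB.
L_p = 72.1 − 43.702 = 28.40 dB.

28.4 dB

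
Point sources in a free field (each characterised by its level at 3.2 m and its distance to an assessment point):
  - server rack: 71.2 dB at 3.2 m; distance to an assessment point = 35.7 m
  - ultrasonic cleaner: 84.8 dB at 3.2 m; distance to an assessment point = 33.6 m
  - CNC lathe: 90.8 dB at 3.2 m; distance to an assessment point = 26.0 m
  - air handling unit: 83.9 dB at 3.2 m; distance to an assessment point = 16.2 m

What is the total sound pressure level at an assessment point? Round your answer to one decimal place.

74.9 dB

Apply inverse-square spreading to bring every level to the receiver, then sum 10^(L/10).
server rack: 71.2 − 20·log₁₀(35.7/3.2) = 71.2 − 20.95 = 50.25 dB.
ultrasonic cleaner: 84.8 − 20·log₁₀(33.6/3.2) = 84.8 − 20.42 = 64.38 dB.
CNC lathe: 90.8 − 20·log₁₀(26.0/3.2) = 90.8 − 18.20 = 72.60 dB.
air handling unit: 83.9 − 20·log₁₀(16.2/3.2) = 83.9 − 14.09 = 69.81 dB.
Σ 10^(L/10) = 3.063e+07 → L_total = 10·log₁₀(3.063e+07) = 74.86 dB.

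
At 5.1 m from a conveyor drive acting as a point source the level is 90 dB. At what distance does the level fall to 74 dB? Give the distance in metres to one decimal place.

The 16.0 dB drop corresponds to a distance ratio of 10^(16.0/20) for a point source.
r₂ = 5.1·10^((90−74)/20) = 5.1·10^(16.0/20) = 32.18 m.

32.2 m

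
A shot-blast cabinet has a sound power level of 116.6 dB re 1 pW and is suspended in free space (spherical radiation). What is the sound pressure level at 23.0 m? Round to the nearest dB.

Free-field spherical radiation: L_p = L_w − 10·log₁₀(4π·r²), r = 23.0 m.
4π·r² = 6648 m², 10·log₁₀ of that is 38.227 dB.
L_p = 116.6 − 38.227 = 78.37 dB.

78 dB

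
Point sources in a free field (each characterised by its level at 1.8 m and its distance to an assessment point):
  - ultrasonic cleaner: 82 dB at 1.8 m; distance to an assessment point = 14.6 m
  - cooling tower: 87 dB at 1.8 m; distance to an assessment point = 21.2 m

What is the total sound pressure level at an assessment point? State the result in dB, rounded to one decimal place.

67.8 dB

First find each source's level at the receiver (point-source: −20·log₁₀(r/r_ref)), then combine on an intensity basis.
ultrasonic cleaner: 82 − 20·log₁₀(14.6/1.8) = 82 − 18.18 = 63.82 dB.
cooling tower: 87 − 20·log₁₀(21.2/1.8) = 87 − 21.42 = 65.58 dB.
Σ 10^(L/10) = 6.022e+06 → L_total = 10·log₁₀(6.022e+06) = 67.80 dB.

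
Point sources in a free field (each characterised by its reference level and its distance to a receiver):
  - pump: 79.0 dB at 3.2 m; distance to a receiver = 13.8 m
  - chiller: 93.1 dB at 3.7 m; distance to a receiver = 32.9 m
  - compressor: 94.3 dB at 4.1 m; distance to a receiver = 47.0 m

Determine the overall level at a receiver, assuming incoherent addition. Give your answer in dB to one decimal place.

77.0 dB

Apply inverse-square spreading to bring every level to the receiver, then sum 10^(L/10).
pump: 79.0 − 20·log₁₀(13.8/3.2) = 79.0 − 12.69 = 66.31 dB.
chiller: 93.1 − 20·log₁₀(32.9/3.7) = 93.1 − 18.98 = 74.12 dB.
compressor: 94.3 − 20·log₁₀(47.0/4.1) = 94.3 − 21.19 = 73.11 dB.
Σ 10^(L/10) = 5.058e+07 → L_total = 10·log₁₀(5.058e+07) = 77.04 dB.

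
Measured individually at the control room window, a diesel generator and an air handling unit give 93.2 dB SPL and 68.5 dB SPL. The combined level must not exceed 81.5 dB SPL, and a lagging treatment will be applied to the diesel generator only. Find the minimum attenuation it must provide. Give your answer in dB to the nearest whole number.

The untreated sources together contribute 10^(68.5/10) = 7.079e+06, i.e. 68.50 dB SPL.
To meet 81.5 dB SPL overall, the treated diesel generator may contribute at most 10^(81.5/10) − 7.079e+06 = 1.342e+08, i.e. 81.28 dB SPL.
Required insertion loss = 93.2 − 81.28 = 11.92 dB.

12 dB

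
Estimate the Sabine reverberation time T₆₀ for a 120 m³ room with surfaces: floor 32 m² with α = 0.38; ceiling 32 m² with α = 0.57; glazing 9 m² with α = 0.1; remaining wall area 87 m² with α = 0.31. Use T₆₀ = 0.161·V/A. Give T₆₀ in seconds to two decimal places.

0.33 s

A = Σ Sᵢαᵢ = 32·0.38 + 32·0.57 + 9·0.1 + 87·0.31 = 58.27 m².
T₆₀ = 0.161 × 120 / 58.27 = 0.332 s.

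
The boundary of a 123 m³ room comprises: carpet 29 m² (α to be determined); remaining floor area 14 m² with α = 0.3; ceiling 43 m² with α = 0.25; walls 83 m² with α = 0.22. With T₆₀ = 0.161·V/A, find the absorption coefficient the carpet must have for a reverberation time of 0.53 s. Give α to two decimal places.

A = 0.161·V/T₆₀ = 0.161·123/0.53 = 37.36 m² sabins.
Absorption from the other surfaces = 14·0.3 + 43·0.25 + 83·0.22 = 33.21 m², so the carpet must supply 4.15 m² over 29 m².
α = 4.15/29 = 0.143.

0.14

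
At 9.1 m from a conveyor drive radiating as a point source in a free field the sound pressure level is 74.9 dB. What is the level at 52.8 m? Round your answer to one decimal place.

Spherical spreading from a point source gives a 20·log₁₀(r₂/r₁) drop.
L₂ = 74.9 − 20·log₁₀(52.8/9.1) = 74.9 − 15.272 = 59.63 dB.

59.6 dB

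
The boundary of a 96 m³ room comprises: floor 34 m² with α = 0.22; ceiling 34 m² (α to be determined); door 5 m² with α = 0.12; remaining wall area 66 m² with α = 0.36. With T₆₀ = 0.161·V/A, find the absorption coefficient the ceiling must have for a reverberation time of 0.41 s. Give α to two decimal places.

0.17

Required total absorption A = 0.161·96/0.41 = 37.70 m².
Absorption from the other surfaces = 34·0.22 + 5·0.12 + 66·0.36 = 31.84 m², so the ceiling must supply 5.86 m² over 34 m².
α = 5.86/34 = 0.172.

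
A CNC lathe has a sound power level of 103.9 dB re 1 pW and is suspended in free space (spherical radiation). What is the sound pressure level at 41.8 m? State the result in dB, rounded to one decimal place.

Free-field spherical radiation: L_p = L_w − 10·log₁₀(4π·r²), r = 41.8 m.
4π·r² = 2.196e+04 m², 10·log₁₀ of that is 43.416 dB.
L_p = 103.9 − 43.416 = 60.48 dB.

60.5 dB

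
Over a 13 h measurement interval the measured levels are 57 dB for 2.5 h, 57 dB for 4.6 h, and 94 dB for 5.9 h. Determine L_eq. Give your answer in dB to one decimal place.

90.6 dB

Weight each interval's intensity by its duration and average over T = 13 h:
Σ tᵢ·10^(Lᵢ/10) = 2.5·10^(57/10) + 4.6·10^(57/10) + 5.9·10^(94/10) = 1.482e+10.
L_eq = 10·log₁₀(1.482e+10/13) = 90.57 dB.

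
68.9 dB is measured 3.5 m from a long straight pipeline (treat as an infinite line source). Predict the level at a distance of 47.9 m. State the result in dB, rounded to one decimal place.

57.5 dB

Cylindrical spreading from a line source gives a 10·log₁₀(r₂/r₁) drop.
L₂ = 68.9 − 10·log₁₀(47.9/3.5) = 68.9 − 11.363 = 57.54 dB.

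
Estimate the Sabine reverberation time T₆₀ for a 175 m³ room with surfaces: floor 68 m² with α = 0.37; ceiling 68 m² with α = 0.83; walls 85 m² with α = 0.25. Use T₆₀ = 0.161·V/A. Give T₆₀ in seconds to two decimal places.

Total absorption A = 68·0.37 + 68·0.83 + 85·0.25 = 102.85 m² sabins.
T₆₀ = 0.161 × 175 / 102.85 = 0.274 s.

0.27 s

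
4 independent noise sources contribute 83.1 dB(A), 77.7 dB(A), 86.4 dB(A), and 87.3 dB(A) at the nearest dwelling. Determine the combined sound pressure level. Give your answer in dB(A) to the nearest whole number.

For uncorrelated sources the intensities add, so convert each level to linear form, sum, and take 10·log₁₀ of the total.
Σ 10^(L/10) = 10^(83.1/10) + 10^(77.7/10) + 10^(86.4/10) + 10^(87.3/10) = 1.237e+09.
L_total = 10·log₁₀(1.237e+09) = 90.92 dB(A).

91 dB(A)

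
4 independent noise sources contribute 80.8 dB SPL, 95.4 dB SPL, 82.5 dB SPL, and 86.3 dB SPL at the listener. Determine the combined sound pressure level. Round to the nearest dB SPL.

96 dB SPL

Incoherent sources combine by intensity addition: L_total = 10·log₁₀(Σ 10^(L_i/10)).
Σ 10^(L/10) = 10^(80.8/10) + 10^(95.4/10) + 10^(82.5/10) + 10^(86.3/10) = 4.192e+09.
L_total = 10·log₁₀(4.192e+09) = 96.22 dB SPL.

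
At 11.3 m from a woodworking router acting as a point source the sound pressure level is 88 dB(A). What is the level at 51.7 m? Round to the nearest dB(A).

75 dB(A)

For a point source, L₂ = L₁ − 20·log₁₀(r₂/r₁).
L₂ = 88 − 20·log₁₀(51.7/11.3) = 88 − 13.208 = 74.79 dB(A).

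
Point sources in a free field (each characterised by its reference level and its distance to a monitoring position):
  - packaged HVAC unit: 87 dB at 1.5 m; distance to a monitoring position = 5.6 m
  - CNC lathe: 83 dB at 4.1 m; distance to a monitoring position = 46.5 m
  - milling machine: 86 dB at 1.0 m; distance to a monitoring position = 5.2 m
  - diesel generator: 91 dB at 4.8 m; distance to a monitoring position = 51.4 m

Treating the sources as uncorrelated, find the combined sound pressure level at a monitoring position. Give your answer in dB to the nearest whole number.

Apply inverse-square spreading to bring every level to the receiver, then sum 10^(L/10).
packaged HVAC unit: 87 − 20·log₁₀(5.6/1.5) = 87 − 11.44 = 75.56 dB.
CNC lathe: 83 − 20·log₁₀(46.5/4.1) = 83 − 21.09 = 61.91 dB.
milling machine: 86 − 20·log₁₀(5.2/1.0) = 86 − 14.32 = 71.68 dB.
diesel generator: 91 − 20·log₁₀(51.4/4.8) = 91 − 20.59 = 70.41 dB.
Σ 10^(L/10) = 6.321e+07 → L_total = 10·log₁₀(6.321e+07) = 78.01 dB.

78 dB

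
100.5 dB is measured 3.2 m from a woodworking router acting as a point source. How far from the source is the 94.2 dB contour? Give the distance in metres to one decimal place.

For a point source L₁ − L₂ = 20·log₁₀(r₂/r₁), so r₂ = r₁·10^((L₁−L₂)/20).
r₂ = 3.2·10^((100.5−94.2)/20) = 3.2·10^(6.3/20) = 6.61 m.

6.6 m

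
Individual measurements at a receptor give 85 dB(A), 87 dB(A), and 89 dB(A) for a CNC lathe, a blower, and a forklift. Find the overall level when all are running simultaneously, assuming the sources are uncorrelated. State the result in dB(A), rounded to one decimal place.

92.1 dB(A)

Incoherent sources combine by intensity addition: L_total = 10·log₁₀(Σ 10^(L_i/10)).
Σ 10^(L/10) = 10^(85/10) + 10^(87/10) + 10^(89/10) = 1.612e+09.
L_total = 10·log₁₀(1.612e+09) = 92.07 dB(A).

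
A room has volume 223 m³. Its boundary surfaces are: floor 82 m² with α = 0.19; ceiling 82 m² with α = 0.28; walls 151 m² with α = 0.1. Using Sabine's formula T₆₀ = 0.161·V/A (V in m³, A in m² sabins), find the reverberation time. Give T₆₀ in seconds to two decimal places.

0.67 s

Summing Sᵢαᵢ: 82·0.19 + 82·0.28 + 151·0.1 = 53.64 m².
T₆₀ = 0.161 × 223 / 53.64 = 0.669 s.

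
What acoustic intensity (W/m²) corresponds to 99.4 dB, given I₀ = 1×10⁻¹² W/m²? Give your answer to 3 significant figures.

L = 10·log₁₀(I/I₀) ⇒ I = I₀·10^(L/10) = 10⁻¹² × 10^9.94.

0.00871 W/m²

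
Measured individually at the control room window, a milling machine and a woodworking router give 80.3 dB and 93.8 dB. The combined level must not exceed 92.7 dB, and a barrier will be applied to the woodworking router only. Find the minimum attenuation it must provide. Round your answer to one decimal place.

The untreated sources together contribute 10^(80.3/10) = 1.072e+08, i.e. 80.30 dB.
To meet 92.7 dB overall, the treated woodworking router may contribute at most 10^(92.7/10) − 1.072e+08 = 1.755e+09, i.e. 92.44 dB.
Required insertion loss = 93.8 − 92.44 = 1.36 dB.

1.4 dB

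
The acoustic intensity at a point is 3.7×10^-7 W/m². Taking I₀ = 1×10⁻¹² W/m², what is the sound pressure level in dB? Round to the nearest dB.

56 dB

Dividing by I₀ shifts the exponent by 12: I/I₀ = 3.7×10^5.
L = 10·(0.5682 + 5) = 55.68 dB.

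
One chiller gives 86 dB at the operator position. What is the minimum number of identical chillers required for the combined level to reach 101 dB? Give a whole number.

32

N identical sources give L₁ + 10·log₁₀ N, so require 10·log₁₀ N ≥ 101 − 86 = 15.0 dB.
N ≥ 10^(15.0/10) = 31.623, so N = 32.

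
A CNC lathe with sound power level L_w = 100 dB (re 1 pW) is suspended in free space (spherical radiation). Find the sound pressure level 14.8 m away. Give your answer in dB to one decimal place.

L_p = L_w − 10·log₁₀(4π·r²) with r = 14.8 m.
4π·r² = 2753 m², 10·log₁₀ of that is 34.397 dB.
L_p = 100 − 34.397 = 65.60 dB.

65.6 dB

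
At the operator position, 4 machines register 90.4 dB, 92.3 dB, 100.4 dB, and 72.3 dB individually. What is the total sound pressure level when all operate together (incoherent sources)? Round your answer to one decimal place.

101.4 dB

Incoherent sources combine by intensity addition: L_total = 10·log₁₀(Σ 10^(L_i/10)).
Σ 10^(L/10) = 10^(90.4/10) + 10^(92.3/10) + 10^(100.4/10) + 10^(72.3/10) = 1.378e+10.
L_total = 10·log₁₀(1.378e+10) = 101.39 dB.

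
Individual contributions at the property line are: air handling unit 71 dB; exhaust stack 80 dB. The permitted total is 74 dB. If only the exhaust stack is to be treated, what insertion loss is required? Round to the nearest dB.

9 dB

Everything except the exhaust stack sums to 10^(71/10) = 1.259e+07 in linear terms, 71.00 dB.
To meet 74 dB overall, the treated exhaust stack may contribute at most 10^(74/10) − 1.259e+07 = 1.253e+07, i.e. 70.98 dB.
Required insertion loss = 80 − 70.98 = 9.02 dB.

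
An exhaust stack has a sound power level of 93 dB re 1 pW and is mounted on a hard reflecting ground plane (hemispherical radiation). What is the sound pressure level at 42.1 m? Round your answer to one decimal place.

52.5 dB

L_p = L_w − 10·log₁₀(2π·r²) with r = 42.1 m.
2π·r² = 1.114e+04 m², 10·log₁₀ of that is 40.467 dB.
L_p = 93 − 40.467 = 52.53 dB.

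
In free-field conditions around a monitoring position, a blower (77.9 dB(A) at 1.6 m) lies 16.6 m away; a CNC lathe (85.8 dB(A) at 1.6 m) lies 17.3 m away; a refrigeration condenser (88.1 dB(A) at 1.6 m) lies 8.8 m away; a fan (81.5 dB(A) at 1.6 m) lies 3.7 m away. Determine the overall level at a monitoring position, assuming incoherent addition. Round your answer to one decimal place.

Apply inverse-square spreading to bring every level to the receiver, then sum 10^(L/10).
blower: 77.9 − 20·log₁₀(16.6/1.6) = 77.9 − 20.32 = 57.58 dB(A).
CNC lathe: 85.8 − 20·log₁₀(17.3/1.6) = 85.8 − 20.68 = 65.12 dB(A).
refrigeration condenser: 88.1 − 20·log₁₀(8.8/1.6) = 88.1 − 14.81 = 73.29 dB(A).
fan: 81.5 − 20·log₁₀(3.7/1.6) = 81.5 − 7.28 = 74.22 dB(A).
Σ 10^(L/10) = 5.158e+07 → L_total = 10·log₁₀(5.158e+07) = 77.13 dB(A).

77.1 dB(A)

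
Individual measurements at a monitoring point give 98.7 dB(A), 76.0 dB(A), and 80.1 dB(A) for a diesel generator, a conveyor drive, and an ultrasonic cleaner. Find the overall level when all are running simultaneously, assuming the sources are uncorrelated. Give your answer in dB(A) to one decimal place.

98.8 dB(A)

For uncorrelated sources the intensities add, so convert each level to linear form, sum, and take 10·log₁₀ of the total.
Σ 10^(L/10) = 10^(98.7/10) + 10^(76.0/10) + 10^(80.1/10) = 7.555e+09.
L_total = 10·log₁₀(7.555e+09) = 98.78 dB(A).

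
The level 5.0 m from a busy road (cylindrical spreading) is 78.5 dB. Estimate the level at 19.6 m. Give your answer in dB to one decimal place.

Cylindrical spreading from a line source gives a 10·log₁₀(r₂/r₁) drop.
L₂ = 78.5 − 10·log₁₀(19.6/5.0) = 78.5 − 5.933 = 72.57 dB.

72.6 dB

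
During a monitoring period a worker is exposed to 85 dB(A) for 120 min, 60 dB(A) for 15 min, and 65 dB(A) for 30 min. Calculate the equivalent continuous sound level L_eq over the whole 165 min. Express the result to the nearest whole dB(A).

The energy average is taken in the linear domain: L_eq = 10·log₁₀[(Σ tᵢ·10^(Lᵢ/10))/T], T = 165 min.
Σ tᵢ·10^(Lᵢ/10) = 120·10^(85/10) + 15·10^(60/10) + 30·10^(65/10) = 3.806e+10.
L_eq = 10·log₁₀(3.806e+10/165) = 83.63 dB(A).

84 dB(A)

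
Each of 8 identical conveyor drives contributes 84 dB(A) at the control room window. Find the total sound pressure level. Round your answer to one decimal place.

N identical incoherent sources raise the level by 10·log₁₀ N.
L_total = 84 + 10·log₁₀(8) = 84 + 9.031 = 93.03 dB(A).

93.0 dB(A)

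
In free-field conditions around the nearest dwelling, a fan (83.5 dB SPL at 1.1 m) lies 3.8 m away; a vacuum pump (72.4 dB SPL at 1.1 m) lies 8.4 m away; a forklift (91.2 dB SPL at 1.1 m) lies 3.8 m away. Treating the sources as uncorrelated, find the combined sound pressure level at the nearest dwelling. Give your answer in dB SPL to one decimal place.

81.1 dB SPL

Propagate each source to the receiver with L = L_ref − 20·log₁₀(r/r_ref), then add intensities.
fan: 83.5 − 20·log₁₀(3.8/1.1) = 83.5 − 10.77 = 72.73 dB SPL.
vacuum pump: 72.4 − 20·log₁₀(8.4/1.1) = 72.4 − 17.66 = 54.74 dB SPL.
forklift: 91.2 − 20·log₁₀(3.8/1.1) = 91.2 − 10.77 = 80.43 dB SPL.
Σ 10^(L/10) = 1.295e+08 → L_total = 10·log₁₀(1.295e+08) = 81.12 dB SPL.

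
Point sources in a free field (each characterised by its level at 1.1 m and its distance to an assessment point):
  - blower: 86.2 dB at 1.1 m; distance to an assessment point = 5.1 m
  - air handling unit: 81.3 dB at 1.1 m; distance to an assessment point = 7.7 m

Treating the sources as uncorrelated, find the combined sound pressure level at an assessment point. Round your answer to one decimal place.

73.5 dB

Apply inverse-square spreading to bring every level to the receiver, then sum 10^(L/10).
blower: 86.2 − 20·log₁₀(5.1/1.1) = 86.2 − 13.32 = 72.88 dB.
air handling unit: 81.3 − 20·log₁₀(7.7/1.1) = 81.3 − 16.90 = 64.40 dB.
Σ 10^(L/10) = 2.215e+07 → L_total = 10·log₁₀(2.215e+07) = 73.45 dB.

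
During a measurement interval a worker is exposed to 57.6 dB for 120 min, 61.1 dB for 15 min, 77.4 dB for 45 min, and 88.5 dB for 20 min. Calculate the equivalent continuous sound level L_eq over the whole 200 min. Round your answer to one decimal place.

79.2 dB

L_eq = 10·log₁₀[(1/T)·Σ tᵢ·10^(Lᵢ/10)] with T = 200 min.
Σ tᵢ·10^(Lᵢ/10) = 120·10^(57.6/10) + 15·10^(61.1/10) + 45·10^(77.4/10) + 20·10^(88.5/10) = 1.672e+10.
L_eq = 10·log₁₀(1.672e+10/200) = 79.22 dB.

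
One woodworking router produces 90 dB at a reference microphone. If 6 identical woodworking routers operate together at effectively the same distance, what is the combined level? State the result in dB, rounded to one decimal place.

N identical incoherent sources raise the level by 10·log₁₀ N.
L_total = 90 + 10·log₁₀(6) = 90 + 7.782 = 97.78 dB.

97.8 dB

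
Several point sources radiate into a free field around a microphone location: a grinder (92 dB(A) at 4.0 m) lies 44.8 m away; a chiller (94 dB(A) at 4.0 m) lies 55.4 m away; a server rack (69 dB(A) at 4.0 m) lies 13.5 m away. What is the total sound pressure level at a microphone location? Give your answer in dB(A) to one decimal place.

74.2 dB(A)

Apply inverse-square spreading to bring every level to the receiver, then sum 10^(L/10).
grinder: 92 − 20·log₁₀(44.8/4.0) = 92 − 20.98 = 71.02 dB(A).
chiller: 94 − 20·log₁₀(55.4/4.0) = 94 − 22.83 = 71.17 dB(A).
server rack: 69 − 20·log₁₀(13.5/4.0) = 69 − 10.57 = 58.43 dB(A).
Σ 10^(L/10) = 2.643e+07 → L_total = 10·log₁₀(2.643e+07) = 74.22 dB(A).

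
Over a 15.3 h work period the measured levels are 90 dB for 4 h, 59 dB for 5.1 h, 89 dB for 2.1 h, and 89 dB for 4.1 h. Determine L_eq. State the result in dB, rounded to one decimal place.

Weight each interval's intensity by its duration and average over T = 15.3 h:
Σ tᵢ·10^(Lᵢ/10) = 4·10^(90/10) + 5.1·10^(59/10) + 2.1·10^(89/10) + 4.1·10^(89/10) = 8.929e+09.
L_eq = 10·log₁₀(8.929e+09/15.3) = 87.66 dB.

87.7 dB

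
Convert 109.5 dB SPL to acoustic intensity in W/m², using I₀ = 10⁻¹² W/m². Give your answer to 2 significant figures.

L = 10·log₁₀(I/I₀) ⇒ I = I₀·10^(L/10) = 10⁻¹² × 10^10.95.

0.089 W/m²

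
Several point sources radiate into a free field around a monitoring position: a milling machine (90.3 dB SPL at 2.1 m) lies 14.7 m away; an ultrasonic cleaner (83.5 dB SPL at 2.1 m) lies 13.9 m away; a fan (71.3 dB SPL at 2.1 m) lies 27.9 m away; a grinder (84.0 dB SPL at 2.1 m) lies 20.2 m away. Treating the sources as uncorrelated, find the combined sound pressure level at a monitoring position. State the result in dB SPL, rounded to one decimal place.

Propagate each source to the receiver with L = L_ref − 20·log₁₀(r/r_ref), then add intensities.
milling machine: 90.3 − 20·log₁₀(14.7/2.1) = 90.3 − 16.90 = 73.40 dB SPL.
ultrasonic cleaner: 83.5 − 20·log₁₀(13.9/2.1) = 83.5 − 16.42 = 67.08 dB SPL.
fan: 71.3 − 20·log₁₀(27.9/2.1) = 71.3 − 22.47 = 48.83 dB SPL.
grinder: 84.0 − 20·log₁₀(20.2/2.1) = 84.0 − 19.66 = 64.34 dB SPL.
Σ 10^(L/10) = 2.977e+07 → L_total = 10·log₁₀(2.977e+07) = 74.74 dB SPL.

74.7 dB SPL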